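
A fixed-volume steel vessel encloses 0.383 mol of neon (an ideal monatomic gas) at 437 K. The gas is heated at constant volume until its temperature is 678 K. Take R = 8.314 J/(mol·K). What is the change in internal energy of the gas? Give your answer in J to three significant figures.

ΔU ≈ 1150 J

Constant volume ⇒ W = 0, so Q = ΔU = nCᵥΔT with Cᵥ = 3R/2 = 12.47 J/(mol·K).
ΔU = (0.383)(12.47)(678 − 437) = 1151 J.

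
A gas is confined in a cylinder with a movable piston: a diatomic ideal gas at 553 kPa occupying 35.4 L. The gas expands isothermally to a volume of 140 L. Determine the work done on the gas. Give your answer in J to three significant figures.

Isothermal: W = nRT ln(V₂/V₁) = P₁V₁ ln(V₂/V₁).
P₁V₁ = (553 kPa)(35.4 L) = 19576 J.
W = 19576 × ln(140/35.4) = 19576 × 1.375
W_by_gas = 26916 J; work on gas = −W_by = -26916 J.

W ≈ -26900 J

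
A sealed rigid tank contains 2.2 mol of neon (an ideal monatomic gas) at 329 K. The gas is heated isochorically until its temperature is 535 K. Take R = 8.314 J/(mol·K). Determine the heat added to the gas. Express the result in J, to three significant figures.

Constant volume ⇒ W = 0, so Q = ΔU = nCᵥΔT with Cᵥ = 3R/2 = 12.47 J/(mol·K).
ΔU = (2.2)(12.47)(535 − 329) = 5652 J.

Q ≈ 5650 J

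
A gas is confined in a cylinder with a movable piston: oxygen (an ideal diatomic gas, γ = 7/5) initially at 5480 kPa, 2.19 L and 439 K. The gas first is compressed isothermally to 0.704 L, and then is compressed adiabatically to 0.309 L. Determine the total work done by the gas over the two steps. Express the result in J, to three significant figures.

W_total ≈ -25300 J

Step 1 (isothermal): W = P₁V₁ ln(V₂/V₁) = (12001) ln(0.704/2.19) = -13620 J.
After step 1: P = 17047 kPa, V = 0.704 L, T = 439 K.
Step 2 (adiabatic): W = (P₁V₁ − P₂V₂)/(γ−1) = (12001 − 16683)/0.4 = -11704 J.
W_total = -13620 − 11704 = -25324 J.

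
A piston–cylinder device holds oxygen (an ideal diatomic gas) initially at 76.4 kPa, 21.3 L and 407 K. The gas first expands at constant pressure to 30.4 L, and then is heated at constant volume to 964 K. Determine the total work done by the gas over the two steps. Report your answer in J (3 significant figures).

Step 1 (isobaric): W = PΔV = (76.4 kPa)(30.4 − 21.3 L) = 695.2 J.
Step 2 (isochoric): W = 0 (constant volume).
W_total = 695.2 + 0 = 695.2 J.

W_total ≈ 695 J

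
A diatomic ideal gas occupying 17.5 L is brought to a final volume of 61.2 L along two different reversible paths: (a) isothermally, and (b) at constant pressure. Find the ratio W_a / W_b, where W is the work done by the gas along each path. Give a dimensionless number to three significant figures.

Path (a) isothermal: W = P₁V₁ ln(V₂/V₁) → W_a/(P₁V₁) = 1.252.
Path (b) isobaric: W = P₁(V₂ − V₁) → W_b/(P₁V₁) = 2.497.
W_a / W_b = 1.252 / 2.497 = 0.5014.

W_a / W_b ≈ 0.501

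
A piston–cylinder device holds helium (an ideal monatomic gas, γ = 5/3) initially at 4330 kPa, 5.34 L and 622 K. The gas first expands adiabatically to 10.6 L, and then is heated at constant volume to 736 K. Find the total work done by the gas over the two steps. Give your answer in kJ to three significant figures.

Step 1 (adiabatic): W = (P₁V₁ − P₂V₂)/(γ−1) = (23122 − 14639)/0.667 = 12724 J.
Step 2 (isochoric): W = 0 (constant volume).
W_total = 12724 + 0 = 12724 J.

W_total ≈ 12.7 kJ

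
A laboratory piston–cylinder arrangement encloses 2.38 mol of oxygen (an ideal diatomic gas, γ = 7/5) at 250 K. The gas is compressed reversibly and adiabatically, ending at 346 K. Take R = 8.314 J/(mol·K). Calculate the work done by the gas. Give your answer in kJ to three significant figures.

W ≈ -4.75 kJ

Adiabatic ⇒ Q = 0, so W_by = −ΔU = nCᵥ(T₁ − T₂).
Cᵥ = 5R/2 = 20.79 J/(mol·K).
W = (2.38)(20.79)(250 − 346) = -4749 J.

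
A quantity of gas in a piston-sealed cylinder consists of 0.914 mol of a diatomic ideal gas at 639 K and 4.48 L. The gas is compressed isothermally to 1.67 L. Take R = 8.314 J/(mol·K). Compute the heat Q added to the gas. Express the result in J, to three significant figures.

Isothermal ⇒ ΔU = 0, so Q = W = nRT ln(V₂/V₁).
Q = (0.914)(8.314)(639) ln(1.67/4.48) = 4856 × -0.9868 = -4792 J.

Q ≈ -4790 J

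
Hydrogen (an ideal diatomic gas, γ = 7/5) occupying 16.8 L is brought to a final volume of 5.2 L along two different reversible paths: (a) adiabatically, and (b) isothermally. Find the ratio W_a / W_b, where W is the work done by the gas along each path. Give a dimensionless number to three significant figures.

Path (a) adiabatic: W = P₁V₁(1 − (V₁/V₂)^(γ−1))/(γ−1) → W_a/(P₁V₁) = -1.496.
Path (b) isothermal: W = P₁V₁ ln(V₂/V₁) → W_b/(P₁V₁) = -1.173.
W_a / W_b = -1.496 / -1.173 = 1.276.

W_a / W_b ≈ 1.28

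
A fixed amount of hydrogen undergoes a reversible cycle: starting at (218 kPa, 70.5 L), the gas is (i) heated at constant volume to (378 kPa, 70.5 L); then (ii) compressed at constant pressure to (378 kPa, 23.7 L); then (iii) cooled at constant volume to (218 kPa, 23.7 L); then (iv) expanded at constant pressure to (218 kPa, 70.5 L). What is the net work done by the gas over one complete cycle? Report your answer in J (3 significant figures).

W_net ≈ -7490 J

Constant-volume legs do no work.
W(ii) = (378)(23.7 − 70.5) = -17690 J; W(iv) = (218)(70.5 − 23.7) = 10202 J.
W_net = -17690 + 10202 = -7488 J (the counter-clockwise enclosed area).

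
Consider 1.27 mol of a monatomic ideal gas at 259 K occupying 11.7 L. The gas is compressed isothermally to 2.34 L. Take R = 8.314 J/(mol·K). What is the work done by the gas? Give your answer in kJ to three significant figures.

W ≈ -4.40 kJ

Isothermal: W = nRT ln(V₂/V₁).
W = (1.27)(8.314)(259) × ln(2.34/11.7)
  = 2735 × -1.609
W_by_gas = -4401 J.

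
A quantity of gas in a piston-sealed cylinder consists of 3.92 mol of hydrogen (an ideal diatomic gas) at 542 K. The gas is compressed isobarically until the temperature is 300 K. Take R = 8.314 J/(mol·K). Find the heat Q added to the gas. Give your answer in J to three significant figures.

Q ≈ -27600 J

Isobaric: W = nRΔT = (3.92)(8.314)(-242) = -7887 J.
ΔU = nCᵥΔT with Cᵥ = 5R/2: ΔU = (3.92)(20.79)(-242) = -19717 J.
Q = ΔU + W = -19717 − 7887 = -27604 J.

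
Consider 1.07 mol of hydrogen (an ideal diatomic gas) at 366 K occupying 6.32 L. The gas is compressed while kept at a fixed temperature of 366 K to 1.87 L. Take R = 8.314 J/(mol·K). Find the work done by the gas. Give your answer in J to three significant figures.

Isothermal: W = nRT ln(V₂/V₁).
W = (1.07)(8.314)(366) × ln(1.87/6.32)
  = 3256 × -1.218
W_by_gas = -3965 J.

W ≈ -3970 J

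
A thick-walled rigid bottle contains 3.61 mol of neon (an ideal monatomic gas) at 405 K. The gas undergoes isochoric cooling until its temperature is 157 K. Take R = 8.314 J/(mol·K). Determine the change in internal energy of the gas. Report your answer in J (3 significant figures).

ΔU ≈ -11200 J

Constant volume ⇒ W = 0, so Q = ΔU = nCᵥΔT with Cᵥ = 3R/2 = 12.47 J/(mol·K).
ΔU = (3.61)(12.47)(157 − 405) = -11165 J.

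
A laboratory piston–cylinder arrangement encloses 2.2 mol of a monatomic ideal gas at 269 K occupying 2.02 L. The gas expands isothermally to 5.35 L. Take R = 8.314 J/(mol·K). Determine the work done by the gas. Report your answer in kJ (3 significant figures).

Isothermal: W = nRT ln(V₂/V₁).
W = (2.2)(8.314)(269) × ln(5.35/2.02)
  = 4920 × 0.974
W_by_gas = 4792 J.

W ≈ 4.79 kJ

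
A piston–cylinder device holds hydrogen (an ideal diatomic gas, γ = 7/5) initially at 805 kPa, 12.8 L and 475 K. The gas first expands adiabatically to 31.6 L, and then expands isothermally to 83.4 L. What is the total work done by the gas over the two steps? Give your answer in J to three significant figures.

W_total ≈ 14800 J

Step 1 (adiabatic): W = (P₁V₁ − P₂V₂)/(γ−1) = (10304 − 7178)/0.4 = 7815 J.
After step 1: P = 227.2 kPa, V = 31.6 L, T = 330.9 K.
Step 2 (isothermal): W = P₁V₁ ln(V₂/V₁) = (7178) ln(83.4/31.6) = 6966 J.
W_total = 7815 + 6966 = 14781 J.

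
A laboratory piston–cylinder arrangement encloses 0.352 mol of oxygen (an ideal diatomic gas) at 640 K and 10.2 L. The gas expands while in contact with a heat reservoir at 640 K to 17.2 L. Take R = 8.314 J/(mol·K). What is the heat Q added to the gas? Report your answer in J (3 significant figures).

Isothermal ⇒ ΔU = 0, so Q = W = nRT ln(V₂/V₁).
Q = (0.352)(8.314)(640) ln(17.2/10.2) = 1873 × 0.5225 = 978.7 J.

Q ≈ 979 J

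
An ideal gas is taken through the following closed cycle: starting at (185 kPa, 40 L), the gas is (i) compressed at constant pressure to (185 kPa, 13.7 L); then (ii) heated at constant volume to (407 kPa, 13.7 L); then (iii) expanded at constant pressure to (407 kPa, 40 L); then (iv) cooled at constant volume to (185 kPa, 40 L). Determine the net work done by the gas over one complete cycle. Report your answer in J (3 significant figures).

W_net ≈ 5840 J

Constant-volume legs do no work.
W(i) = (185)(13.7 − 40) = -4866 J; W(iii) = (407)(40 − 13.7) = 10704 J.
W_net = -4866 + 10704 = 5839 J (the clockwise enclosed area).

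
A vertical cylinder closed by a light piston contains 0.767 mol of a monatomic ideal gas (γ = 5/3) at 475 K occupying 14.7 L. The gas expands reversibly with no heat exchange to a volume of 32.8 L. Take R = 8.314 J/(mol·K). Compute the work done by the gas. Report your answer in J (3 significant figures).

Adiabatic: TV^(γ−1) = const with γ = 5/3.
T₂ = T₁ (V₁/V₂)^(γ−1) = 475 × (14.7/32.8)^0.667 = 475 × 0.5856 = 278.2 K.
W_by = nCᵥ(T₁ − T₂) = (0.767)(12.47)(475 − 278.2) = 1883 J.

W ≈ 1880 J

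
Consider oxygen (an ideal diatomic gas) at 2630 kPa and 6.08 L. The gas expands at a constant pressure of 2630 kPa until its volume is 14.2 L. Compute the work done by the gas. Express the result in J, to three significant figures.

W ≈ 21400 J

Isobaric: W = P ΔV.
W = (2630 kPa)(14.2 − 6.08 L) = (2630)(8.12) = 21356 J.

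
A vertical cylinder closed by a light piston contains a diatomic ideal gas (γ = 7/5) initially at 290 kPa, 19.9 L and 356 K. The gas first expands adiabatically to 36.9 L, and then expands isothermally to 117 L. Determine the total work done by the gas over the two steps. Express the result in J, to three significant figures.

Step 1 (adiabatic): W = (P₁V₁ − P₂V₂)/(γ−1) = (5771 − 4508)/0.4 = 3158 J.
After step 1: P = 122.2 kPa, V = 36.9 L, T = 278.1 K.
Step 2 (isothermal): W = P₁V₁ ln(V₂/V₁) = (4508) ln(117/36.9) = 5202 J.
W_total = 3158 + 5202 = 8360 J.

W_total ≈ 8360 J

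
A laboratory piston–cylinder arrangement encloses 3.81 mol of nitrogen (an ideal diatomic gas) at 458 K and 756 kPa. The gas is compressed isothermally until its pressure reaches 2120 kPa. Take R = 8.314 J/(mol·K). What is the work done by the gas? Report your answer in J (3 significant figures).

Isothermal process: W = nRT ln(V₂/V₁) = nRT ln(P₁/P₂).
W = (3.81)(8.314)(458) × ln(756/2120)
  = 14508 × ln(0.3566) = 14508 × -1.031
W_by_gas = -14959 J.

W ≈ -15000 J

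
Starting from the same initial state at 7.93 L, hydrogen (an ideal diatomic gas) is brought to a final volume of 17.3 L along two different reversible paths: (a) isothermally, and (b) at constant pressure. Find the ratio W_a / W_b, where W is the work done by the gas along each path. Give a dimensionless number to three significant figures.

W_a / W_b ≈ 0.660

Path (a) isothermal: W = P₁V₁ ln(V₂/V₁) → W_a/(P₁V₁) = 0.7801.
Path (b) isobaric: W = P₁(V₂ − V₁) → W_b/(P₁V₁) = 1.182.
W_a / W_b = 0.7801 / 1.182 = 0.6602.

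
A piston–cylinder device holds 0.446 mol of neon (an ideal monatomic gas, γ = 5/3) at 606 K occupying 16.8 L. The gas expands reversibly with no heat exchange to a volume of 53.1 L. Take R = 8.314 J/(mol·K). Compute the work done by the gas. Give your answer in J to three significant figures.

Adiabatic: TV^(γ−1) = const with γ = 5/3.
T₂ = T₁ (V₁/V₂)^(γ−1) = 606 × (16.8/53.1)^0.667 = 606 × 0.4643 = 281.4 K.
W_by = nCᵥ(T₁ − T₂) = (0.446)(12.47)(606 − 281.4) = 1806 J.

W ≈ 1810 J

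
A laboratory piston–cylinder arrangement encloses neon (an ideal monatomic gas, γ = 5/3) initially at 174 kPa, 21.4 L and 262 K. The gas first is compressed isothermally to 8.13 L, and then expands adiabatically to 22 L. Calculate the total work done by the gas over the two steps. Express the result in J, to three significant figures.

Step 1 (isothermal): W = P₁V₁ ln(V₂/V₁) = (3724) ln(8.13/21.4) = -3604 J.
After step 1: P = 458 kPa, V = 8.13 L, T = 262 K.
Step 2 (adiabatic): W = (P₁V₁ − P₂V₂)/(γ−1) = (3724 − 1918)/0.667 = 2709 J.
W_total = -3604 + 2709 = -894.7 J.

W_total ≈ -895 J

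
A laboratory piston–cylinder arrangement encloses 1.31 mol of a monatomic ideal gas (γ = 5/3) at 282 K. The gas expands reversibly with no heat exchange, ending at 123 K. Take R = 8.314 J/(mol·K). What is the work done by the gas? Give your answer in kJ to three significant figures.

W ≈ 2.60 kJ

Adiabatic ⇒ Q = 0, so W_by = −ΔU = nCᵥ(T₁ − T₂).
Cᵥ = 3R/2 = 12.47 J/(mol·K).
W = (1.31)(12.47)(282 − 123) = 2598 J.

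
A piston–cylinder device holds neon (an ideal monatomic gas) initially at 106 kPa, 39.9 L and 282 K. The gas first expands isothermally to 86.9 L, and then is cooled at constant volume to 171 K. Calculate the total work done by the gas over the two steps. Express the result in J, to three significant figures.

Step 1 (isothermal): W = P₁V₁ ln(V₂/V₁) = (4229) ln(86.9/39.9) = 3292 J.
Step 2 (isochoric): W = 0 (constant volume).
W_total = 3292 + 0 = 3292 J.

W_total ≈ 3290 J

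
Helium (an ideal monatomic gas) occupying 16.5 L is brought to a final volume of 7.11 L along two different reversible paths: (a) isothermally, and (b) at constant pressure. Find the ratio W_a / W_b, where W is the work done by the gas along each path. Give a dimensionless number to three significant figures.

Path (a) isothermal: W = P₁V₁ ln(V₂/V₁) → W_a/(P₁V₁) = -0.8419.
Path (b) isobaric: W = P₁(V₂ − V₁) → W_b/(P₁V₁) = -0.5691.
W_a / W_b = -0.8419 / -0.5691 = 1.479.

W_a / W_b ≈ 1.48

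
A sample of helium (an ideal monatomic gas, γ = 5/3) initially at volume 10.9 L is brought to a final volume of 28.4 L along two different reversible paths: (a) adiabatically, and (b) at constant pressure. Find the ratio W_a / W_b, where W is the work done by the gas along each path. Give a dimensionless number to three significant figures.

W_a / W_b ≈ 0.441

Path (a) adiabatic: W = P₁V₁(1 − (V₁/V₂)^(γ−1))/(γ−1) → W_a/(P₁V₁) = 0.7078.
Path (b) isobaric: W = P₁(V₂ − V₁) → W_b/(P₁V₁) = 1.606.
W_a / W_b = 0.7078 / 1.606 = 0.4409.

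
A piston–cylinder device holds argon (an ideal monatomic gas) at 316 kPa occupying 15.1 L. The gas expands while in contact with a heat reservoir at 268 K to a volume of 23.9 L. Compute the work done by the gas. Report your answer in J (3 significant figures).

W ≈ 2190 J

Isothermal: W = nRT ln(V₂/V₁) = P₁V₁ ln(V₂/V₁).
P₁V₁ = (316 kPa)(15.1 L) = 4772 J.
W = 4772 × ln(23.9/15.1) = 4772 × 0.4592
W_by_gas = 2191 J.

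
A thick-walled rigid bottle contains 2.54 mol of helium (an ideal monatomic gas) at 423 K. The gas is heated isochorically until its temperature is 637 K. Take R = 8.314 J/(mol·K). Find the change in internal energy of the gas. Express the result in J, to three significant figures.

ΔU ≈ 6780 J

Constant volume ⇒ W = 0, so Q = ΔU = nCᵥΔT with Cᵥ = 3R/2 = 12.47 J/(mol·K).
ΔU = (2.54)(12.47)(637 − 423) = 6779 J.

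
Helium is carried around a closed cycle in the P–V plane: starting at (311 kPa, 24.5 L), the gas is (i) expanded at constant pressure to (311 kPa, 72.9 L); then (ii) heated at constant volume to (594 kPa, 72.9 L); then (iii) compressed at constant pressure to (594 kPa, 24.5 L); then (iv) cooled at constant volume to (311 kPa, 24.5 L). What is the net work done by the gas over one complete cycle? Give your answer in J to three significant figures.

Constant-volume legs do no work.
W(i) = (311)(72.9 − 24.5) = 15052 J; W(iii) = (594)(24.5 − 72.9) = -28750 J.
W_net = 15052 − 28750 = -13697 J (the counter-clockwise enclosed area).

W_net ≈ -13700 J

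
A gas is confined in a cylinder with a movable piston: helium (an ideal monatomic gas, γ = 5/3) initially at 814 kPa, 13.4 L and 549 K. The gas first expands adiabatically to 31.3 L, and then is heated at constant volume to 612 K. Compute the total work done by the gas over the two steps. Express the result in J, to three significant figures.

Step 1 (adiabatic): W = (P₁V₁ − P₂V₂)/(γ−1) = (10908 − 6196)/0.667 = 7068 J.
Step 2 (isochoric): W = 0 (constant volume).
W_total = 7068 + 0 = 7068 J.

W_total ≈ 7070 J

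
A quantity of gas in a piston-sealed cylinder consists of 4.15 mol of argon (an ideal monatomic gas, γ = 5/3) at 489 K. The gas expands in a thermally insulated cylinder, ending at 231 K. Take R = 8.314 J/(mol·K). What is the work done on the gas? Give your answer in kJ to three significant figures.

Adiabatic ⇒ Q = 0, so W_by = −ΔU = nCᵥ(T₁ − T₂).
Cᵥ = 3R/2 = 12.47 J/(mol·K).
W = (4.15)(12.47)(489 − 231) = 13353 J.
Work on gas = −W_by = -13353 J.

W ≈ -13.4 kJ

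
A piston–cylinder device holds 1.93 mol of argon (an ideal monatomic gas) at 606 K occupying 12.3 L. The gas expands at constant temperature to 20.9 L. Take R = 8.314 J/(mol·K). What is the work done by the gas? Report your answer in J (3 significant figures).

Isothermal: W = nRT ln(V₂/V₁).
W = (1.93)(8.314)(606) × ln(20.9/12.3)
  = 9724 × 0.5301
W_by_gas = 5155 J.

W ≈ 5160 J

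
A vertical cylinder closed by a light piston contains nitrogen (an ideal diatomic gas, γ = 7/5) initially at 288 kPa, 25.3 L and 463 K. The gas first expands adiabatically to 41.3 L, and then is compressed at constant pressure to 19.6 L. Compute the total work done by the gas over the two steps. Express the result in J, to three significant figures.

W_total ≈ 95.6 J

Step 1 (adiabatic): W = (P₁V₁ − P₂V₂)/(γ−1) = (7286 − 5989)/0.4 = 3243 J.
After step 1: P = 145 kPa, V = 41.3 L, T = 380.6 K.
Step 2 (isobaric): W = PΔV = (145 kPa)(19.6 − 41.3 L) = -3147 J.
W_total = 3243 − 3147 = 95.62 J.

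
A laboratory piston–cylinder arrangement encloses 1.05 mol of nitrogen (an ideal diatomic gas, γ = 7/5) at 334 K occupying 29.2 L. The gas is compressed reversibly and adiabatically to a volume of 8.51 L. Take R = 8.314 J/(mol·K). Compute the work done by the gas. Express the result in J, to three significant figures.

W ≈ -4650 J

Adiabatic: TV^(γ−1) = const with γ = 7/5.
T₂ = T₁ (V₁/V₂)^(γ−1) = 334 × (29.2/8.51)^0.4 = 334 × 1.638 = 546.9 K.
W_by = nCᵥ(T₁ − T₂) = (1.05)(20.79)(334 − 546.9) = -4647 J.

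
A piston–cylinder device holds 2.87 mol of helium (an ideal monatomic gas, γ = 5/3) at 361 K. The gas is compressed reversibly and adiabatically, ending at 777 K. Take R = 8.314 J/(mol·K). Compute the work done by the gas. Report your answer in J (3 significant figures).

Adiabatic ⇒ Q = 0, so W_by = −ΔU = nCᵥ(T₁ − T₂).
Cᵥ = 3R/2 = 12.47 J/(mol·K).
W = (2.87)(12.47)(361 − 777) = -14889 J.

W ≈ -14900 J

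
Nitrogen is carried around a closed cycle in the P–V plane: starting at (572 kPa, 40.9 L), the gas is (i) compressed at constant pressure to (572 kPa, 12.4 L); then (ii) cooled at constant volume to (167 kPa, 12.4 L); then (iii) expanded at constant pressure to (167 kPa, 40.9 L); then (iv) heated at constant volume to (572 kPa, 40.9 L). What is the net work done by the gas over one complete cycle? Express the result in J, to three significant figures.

W_net ≈ -11500 J

Constant-volume legs do no work.
W(i) = (572)(12.4 − 40.9) = -16302 J; W(iii) = (167)(40.9 − 12.4) = 4760 J.
W_net = -16302 + 4760 = -11542 J (the counter-clockwise enclosed area).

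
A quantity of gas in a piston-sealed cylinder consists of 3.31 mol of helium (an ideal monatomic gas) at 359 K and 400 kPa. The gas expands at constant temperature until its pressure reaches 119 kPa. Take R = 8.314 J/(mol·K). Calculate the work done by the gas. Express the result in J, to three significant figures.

W ≈ 12000 J

Isothermal process: W = nRT ln(V₂/V₁) = nRT ln(P₁/P₂).
W = (3.31)(8.314)(359) × ln(400/119)
  = 9879 × ln(3.361) = 9879 × 1.212
W_by_gas = 11977 J.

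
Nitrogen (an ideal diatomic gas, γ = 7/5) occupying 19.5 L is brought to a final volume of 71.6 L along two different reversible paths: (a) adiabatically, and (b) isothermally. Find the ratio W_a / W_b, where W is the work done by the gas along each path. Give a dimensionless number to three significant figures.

Path (a) adiabatic: W = P₁V₁(1 − (V₁/V₂)^(γ−1))/(γ−1) → W_a/(P₁V₁) = 1.014.
Path (b) isothermal: W = P₁V₁ ln(V₂/V₁) → W_b/(P₁V₁) = 1.301.
W_a / W_b = 1.014 / 1.301 = 0.7797.

W_a / W_b ≈ 0.780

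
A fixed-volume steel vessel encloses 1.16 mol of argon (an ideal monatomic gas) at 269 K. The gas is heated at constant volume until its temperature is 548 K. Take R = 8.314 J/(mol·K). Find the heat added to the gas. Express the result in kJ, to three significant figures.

Q ≈ 4.04 kJ

Constant volume ⇒ W = 0, so Q = ΔU = nCᵥΔT with Cᵥ = 3R/2 = 12.47 J/(mol·K).
ΔU = (1.16)(12.47)(548 − 269) = 4036 J.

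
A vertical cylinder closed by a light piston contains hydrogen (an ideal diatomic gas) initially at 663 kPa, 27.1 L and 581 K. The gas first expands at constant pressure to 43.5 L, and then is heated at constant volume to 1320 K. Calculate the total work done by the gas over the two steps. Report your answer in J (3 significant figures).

W_total ≈ 10900 J

Step 1 (isobaric): W = PΔV = (663 kPa)(43.5 − 27.1 L) = 10873 J.
Step 2 (isochoric): W = 0 (constant volume).
W_total = 10873 + 0 = 10873 J.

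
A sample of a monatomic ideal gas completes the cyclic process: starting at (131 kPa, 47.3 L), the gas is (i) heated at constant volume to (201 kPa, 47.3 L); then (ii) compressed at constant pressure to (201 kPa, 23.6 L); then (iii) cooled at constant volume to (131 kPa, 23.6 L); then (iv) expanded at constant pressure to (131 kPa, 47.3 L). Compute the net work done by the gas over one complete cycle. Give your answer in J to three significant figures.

Constant-volume legs do no work.
W(ii) = (201)(23.6 − 47.3) = -4764 J; W(iv) = (131)(47.3 − 23.6) = 3105 J.
W_net = -4764 + 3105 = -1659 J (the counter-clockwise enclosed area).

W_net ≈ -1660 J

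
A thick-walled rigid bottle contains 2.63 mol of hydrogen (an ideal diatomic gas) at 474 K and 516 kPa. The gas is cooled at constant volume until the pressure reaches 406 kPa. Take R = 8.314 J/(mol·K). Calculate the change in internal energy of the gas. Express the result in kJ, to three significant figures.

Constant volume ⇒ W = 0, so Q = ΔU = nCᵥΔT with Cᵥ = 5R/2 = 20.79 J/(mol·K).
At constant V, T₂/T₁ = P₂/P₁ ⇒ ΔT = T₁(P₂/P₁ − 1) = 474·(406/516 − 1) = -101 K.
ΔU = (2.63)(20.79)(-101) = -5524 J.

ΔU ≈ -5.52 kJ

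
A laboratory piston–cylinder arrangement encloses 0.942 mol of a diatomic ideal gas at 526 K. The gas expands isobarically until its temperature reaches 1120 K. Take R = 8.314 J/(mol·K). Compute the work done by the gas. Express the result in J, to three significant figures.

Isobaric: W = P ΔV = nR ΔT.
W = (0.942)(8.314)(1120 − 526) = 4652 J.

W ≈ 4650 J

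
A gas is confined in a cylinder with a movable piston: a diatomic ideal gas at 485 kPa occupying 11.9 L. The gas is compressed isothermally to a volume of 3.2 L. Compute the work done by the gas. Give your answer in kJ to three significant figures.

W ≈ -7.58 kJ

Isothermal: W = nRT ln(V₂/V₁) = P₁V₁ ln(V₂/V₁).
P₁V₁ = (485 kPa)(11.9 L) = 5772 J.
W = 5772 × ln(3.2/11.9) = 5772 × -1.313
W_by_gas = -7580 J.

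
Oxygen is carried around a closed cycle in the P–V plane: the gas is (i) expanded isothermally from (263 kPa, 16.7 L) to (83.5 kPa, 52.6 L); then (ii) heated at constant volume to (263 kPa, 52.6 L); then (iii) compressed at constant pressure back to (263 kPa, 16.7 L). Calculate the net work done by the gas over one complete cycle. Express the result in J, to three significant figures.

Leg (i): W = PᵢVᵢ ln(V_f/Vᵢ) = (4392) ln(52.6/16.7) = 5039 J.
Leg (ii): W = 0.
Leg (iii): W = PΔV = (263)(16.7 − 52.6) = -9442 J.
W_net = 5039 − 9442 = -4403 J.

W_net ≈ -4400 J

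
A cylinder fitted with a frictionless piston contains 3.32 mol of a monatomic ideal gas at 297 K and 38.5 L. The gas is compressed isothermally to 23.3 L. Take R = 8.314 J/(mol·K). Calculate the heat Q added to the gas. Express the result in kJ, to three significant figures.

Isothermal ⇒ ΔU = 0, so Q = W = nRT ln(V₂/V₁).
Q = (3.32)(8.314)(297) ln(23.3/38.5) = 8198 × -0.5022 = -4117 J.

Q ≈ -4.12 kJ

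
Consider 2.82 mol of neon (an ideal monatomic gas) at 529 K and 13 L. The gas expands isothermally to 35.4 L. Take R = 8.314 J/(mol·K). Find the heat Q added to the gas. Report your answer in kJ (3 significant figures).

Isothermal ⇒ ΔU = 0, so Q = W = nRT ln(V₂/V₁).
Q = (2.82)(8.314)(529) ln(35.4/13) = 12403 × 1.002 = 12425 J.

Q ≈ 12.4 kJ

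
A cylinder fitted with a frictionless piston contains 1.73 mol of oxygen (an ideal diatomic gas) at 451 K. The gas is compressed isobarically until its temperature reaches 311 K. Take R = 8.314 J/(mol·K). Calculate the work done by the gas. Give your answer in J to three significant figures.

Isobaric: W = P ΔV = nR ΔT.
W = (1.73)(8.314)(311 − 451) = -2014 J.

W ≈ -2010 J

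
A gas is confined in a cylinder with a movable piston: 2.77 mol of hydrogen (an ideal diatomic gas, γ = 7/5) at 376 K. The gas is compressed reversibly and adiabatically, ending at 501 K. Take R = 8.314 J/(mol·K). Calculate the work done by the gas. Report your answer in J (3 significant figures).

Adiabatic ⇒ Q = 0, so W_by = −ΔU = nCᵥ(T₁ − T₂).
Cᵥ = 5R/2 = 20.79 J/(mol·K).
W = (2.77)(20.79)(376 − 501) = -7197 J.

W ≈ -7200 J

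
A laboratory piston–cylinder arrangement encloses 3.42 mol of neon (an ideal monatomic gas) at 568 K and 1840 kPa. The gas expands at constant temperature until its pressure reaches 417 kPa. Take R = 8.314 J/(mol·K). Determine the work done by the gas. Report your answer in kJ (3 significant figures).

Isothermal process: W = nRT ln(V₂/V₁) = nRT ln(P₁/P₂).
W = (3.42)(8.314)(568) × ln(1840/417)
  = 16150 × ln(4.412) = 16150 × 1.484
W_by_gas = 23974 J.

W ≈ 24.0 kJ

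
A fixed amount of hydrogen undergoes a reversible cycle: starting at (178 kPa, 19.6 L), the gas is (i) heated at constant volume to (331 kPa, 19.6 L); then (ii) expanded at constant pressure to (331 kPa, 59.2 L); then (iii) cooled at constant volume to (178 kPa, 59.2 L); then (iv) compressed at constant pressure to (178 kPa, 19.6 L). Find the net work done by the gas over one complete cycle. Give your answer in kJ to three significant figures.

Constant-volume legs do no work.
W(ii) = (331)(59.2 − 19.6) = 13108 J; W(iv) = (178)(19.6 − 59.2) = -7049 J.
W_net = 13108 − 7049 = 6059 J (the clockwise enclosed area).

W_net ≈ 6.06 kJ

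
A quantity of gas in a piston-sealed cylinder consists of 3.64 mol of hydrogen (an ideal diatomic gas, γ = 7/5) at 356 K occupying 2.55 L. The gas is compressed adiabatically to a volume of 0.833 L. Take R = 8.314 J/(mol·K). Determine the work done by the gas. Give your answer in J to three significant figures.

Adiabatic: TV^(γ−1) = const with γ = 7/5.
T₂ = T₁ (V₁/V₂)^(γ−1) = 356 × (2.55/0.833)^0.4 = 356 × 1.564 = 556.9 K.
W_by = nCᵥ(T₁ − T₂) = (3.64)(20.79)(356 − 556.9) = -15203 J.

W ≈ -15200 J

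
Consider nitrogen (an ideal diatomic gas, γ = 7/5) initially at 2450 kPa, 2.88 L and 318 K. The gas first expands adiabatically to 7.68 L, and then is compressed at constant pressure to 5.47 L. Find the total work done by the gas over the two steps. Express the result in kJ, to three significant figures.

W_total ≈ 4.35 kJ

Step 1 (adiabatic): W = (P₁V₁ − P₂V₂)/(γ−1) = (7056 − 4766)/0.4 = 5725 J.
After step 1: P = 620.6 kPa, V = 7.68 L, T = 214.8 K.
Step 2 (isobaric): W = PΔV = (620.6 kPa)(5.47 − 7.68 L) = -1372 J.
W_total = 5725 − 1372 = 4353 J.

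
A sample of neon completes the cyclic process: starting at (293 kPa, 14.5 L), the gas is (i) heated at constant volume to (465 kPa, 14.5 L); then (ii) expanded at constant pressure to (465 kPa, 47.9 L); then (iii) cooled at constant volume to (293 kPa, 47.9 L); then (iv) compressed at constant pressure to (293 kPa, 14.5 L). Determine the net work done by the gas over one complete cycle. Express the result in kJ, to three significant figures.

W_net ≈ 5.74 kJ

Constant-volume legs do no work.
W(ii) = (465)(47.9 − 14.5) = 15531 J; W(iv) = (293)(14.5 − 47.9) = -9786 J.
W_net = 15531 − 9786 = 5745 J (the clockwise enclosed area).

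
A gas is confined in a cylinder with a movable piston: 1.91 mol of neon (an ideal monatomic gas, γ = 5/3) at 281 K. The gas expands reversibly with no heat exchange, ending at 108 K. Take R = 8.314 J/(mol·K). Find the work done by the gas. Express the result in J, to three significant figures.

W ≈ 4120 J

Adiabatic ⇒ Q = 0, so W_by = −ΔU = nCᵥ(T₁ − T₂).
Cᵥ = 3R/2 = 12.47 J/(mol·K).
W = (1.91)(12.47)(281 − 108) = 4121 J.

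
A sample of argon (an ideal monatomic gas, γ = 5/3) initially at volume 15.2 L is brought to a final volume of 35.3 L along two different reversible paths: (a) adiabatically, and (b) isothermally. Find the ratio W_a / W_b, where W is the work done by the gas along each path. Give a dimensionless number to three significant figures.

W_a / W_b ≈ 0.765

Path (a) adiabatic: W = P₁V₁(1 − (V₁/V₂)^(γ−1))/(γ−1) → W_a/(P₁V₁) = 0.6447.
Path (b) isothermal: W = P₁V₁ ln(V₂/V₁) → W_b/(P₁V₁) = 0.8426.
W_a / W_b = 0.6447 / 0.8426 = 0.7651.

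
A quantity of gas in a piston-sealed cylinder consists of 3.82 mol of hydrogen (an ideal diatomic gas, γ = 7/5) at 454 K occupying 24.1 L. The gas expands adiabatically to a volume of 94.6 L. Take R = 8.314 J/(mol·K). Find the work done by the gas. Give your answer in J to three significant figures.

W ≈ 15200 J

Adiabatic: TV^(γ−1) = const with γ = 7/5.
T₂ = T₁ (V₁/V₂)^(γ−1) = 454 × (24.1/94.6)^0.4 = 454 × 0.5787 = 262.7 K.
W_by = nCᵥ(T₁ − T₂) = (3.82)(20.79)(454 − 262.7) = 15187 J.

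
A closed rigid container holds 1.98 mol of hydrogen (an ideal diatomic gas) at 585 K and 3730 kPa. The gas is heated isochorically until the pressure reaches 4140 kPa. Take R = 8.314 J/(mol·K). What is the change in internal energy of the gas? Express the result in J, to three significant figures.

Constant volume ⇒ W = 0, so Q = ΔU = nCᵥΔT with Cᵥ = 5R/2 = 20.79 J/(mol·K).
At constant V, T₂/T₁ = P₂/P₁ ⇒ ΔT = T₁(P₂/P₁ − 1) = 585·(4140/3730 − 1) = 64.3 K.
ΔU = (1.98)(20.79)(64.3) = 2646 J.

ΔU ≈ 2650 J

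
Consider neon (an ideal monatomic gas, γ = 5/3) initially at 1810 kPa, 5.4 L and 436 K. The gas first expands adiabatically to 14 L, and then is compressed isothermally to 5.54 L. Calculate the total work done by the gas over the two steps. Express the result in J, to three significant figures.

W_total ≈ 2090 J

Step 1 (adiabatic): W = (P₁V₁ − P₂V₂)/(γ−1) = (9774 − 5179)/0.667 = 6892 J.
After step 1: P = 369.9 kPa, V = 14 L, T = 231 K.
Step 2 (isothermal): W = P₁V₁ ln(V₂/V₁) = (5179) ln(5.54/14) = -4801 J.
W_total = 6892 − 4801 = 2091 J.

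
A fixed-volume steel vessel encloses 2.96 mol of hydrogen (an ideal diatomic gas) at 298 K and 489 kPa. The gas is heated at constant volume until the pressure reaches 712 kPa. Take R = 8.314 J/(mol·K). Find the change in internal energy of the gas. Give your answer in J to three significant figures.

Constant volume ⇒ W = 0, so Q = ΔU = nCᵥΔT with Cᵥ = 5R/2 = 20.79 J/(mol·K).
At constant V, T₂/T₁ = P₂/P₁ ⇒ ΔT = T₁(P₂/P₁ − 1) = 298·(712/489 − 1) = 135.9 K.
ΔU = (2.96)(20.79)(135.9) = 8361 J.

ΔU ≈ 8360 J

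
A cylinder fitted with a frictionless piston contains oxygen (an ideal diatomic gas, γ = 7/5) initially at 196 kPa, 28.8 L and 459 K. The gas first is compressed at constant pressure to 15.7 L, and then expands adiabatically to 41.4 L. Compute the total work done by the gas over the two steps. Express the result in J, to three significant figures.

W_total ≈ -94.4 J

Step 1 (isobaric): W = PΔV = (196 kPa)(15.7 − 28.8 L) = -2568 J.
After step 1: P = 196 kPa, V = 15.7 L, T = 250.2 K.
Step 2 (adiabatic): W = (P₁V₁ − P₂V₂)/(γ−1) = (3077 − 2088)/0.4 = 2473 J.
W_total = -2568 + 2473 = -94.42 J.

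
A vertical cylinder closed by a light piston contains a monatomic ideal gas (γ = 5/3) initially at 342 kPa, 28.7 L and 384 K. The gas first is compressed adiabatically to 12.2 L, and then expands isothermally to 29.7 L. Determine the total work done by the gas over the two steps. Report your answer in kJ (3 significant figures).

Step 1 (adiabatic): W = (P₁V₁ − P₂V₂)/(γ−1) = (9815 − 17362)/0.667 = -11319 J.
After step 1: P = 1423 kPa, V = 12.2 L, T = 679.2 K.
Step 2 (isothermal): W = P₁V₁ ln(V₂/V₁) = (17362) ln(29.7/12.2) = 15447 J.
W_total = -11319 + 15447 = 4128 J.

W_total ≈ 4.13 kJ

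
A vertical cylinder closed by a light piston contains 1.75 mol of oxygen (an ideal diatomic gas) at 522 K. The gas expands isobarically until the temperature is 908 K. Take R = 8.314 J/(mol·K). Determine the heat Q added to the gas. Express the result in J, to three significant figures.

Q ≈ 19700 J

Isobaric: W = nRΔT = (1.75)(8.314)(386) = 5616 J.
ΔU = nCᵥΔT with Cᵥ = 5R/2: ΔU = (1.75)(20.79)(386) = 14040 J.
Q = ΔU + W = 14040 + 5616 = 19656 J.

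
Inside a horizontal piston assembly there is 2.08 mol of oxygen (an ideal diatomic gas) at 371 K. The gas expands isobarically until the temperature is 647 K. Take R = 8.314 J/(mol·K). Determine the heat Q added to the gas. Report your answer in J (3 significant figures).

Isobaric: W = nRΔT = (2.08)(8.314)(276) = 4773 J.
ΔU = nCᵥΔT with Cᵥ = 5R/2: ΔU = (2.08)(20.79)(276) = 11932 J.
Q = ΔU + W = 11932 + 4773 = 16705 J.

Q ≈ 16700 J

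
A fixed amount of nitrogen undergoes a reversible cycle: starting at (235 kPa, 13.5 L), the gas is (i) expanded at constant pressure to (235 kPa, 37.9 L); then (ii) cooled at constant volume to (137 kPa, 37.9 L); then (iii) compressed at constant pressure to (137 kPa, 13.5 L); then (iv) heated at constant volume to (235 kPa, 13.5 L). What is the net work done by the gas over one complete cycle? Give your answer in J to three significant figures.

W_net ≈ 2390 J

Constant-volume legs do no work.
W(i) = (235)(37.9 − 13.5) = 5734 J; W(iii) = (137)(13.5 − 37.9) = -3343 J.
W_net = 5734 − 3343 = 2391 J (the clockwise enclosed area).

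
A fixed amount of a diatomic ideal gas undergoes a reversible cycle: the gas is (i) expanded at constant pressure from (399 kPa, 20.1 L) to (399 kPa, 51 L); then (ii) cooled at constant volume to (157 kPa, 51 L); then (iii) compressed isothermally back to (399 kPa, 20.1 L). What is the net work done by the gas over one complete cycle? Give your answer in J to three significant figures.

W_net ≈ 4870 J

Leg (i): W = PΔV = (399)(51 − 20.1) = 12329 J.
Leg (ii): W = 0.
Leg (iii): W = PᵢVᵢ ln(V_f/Vᵢ) = (8007) ln(20.1/51) = -7455 J.
W_net = 12329 − 7455 = 4874 J.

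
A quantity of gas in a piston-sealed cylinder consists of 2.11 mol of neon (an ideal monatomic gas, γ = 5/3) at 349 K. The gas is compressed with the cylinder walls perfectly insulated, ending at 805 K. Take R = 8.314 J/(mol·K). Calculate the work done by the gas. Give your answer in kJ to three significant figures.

Adiabatic ⇒ Q = 0, so W_by = −ΔU = nCᵥ(T₁ − T₂).
Cᵥ = 3R/2 = 12.47 J/(mol·K).
W = (2.11)(12.47)(349 − 805) = -11999 J.

W ≈ -12.0 kJ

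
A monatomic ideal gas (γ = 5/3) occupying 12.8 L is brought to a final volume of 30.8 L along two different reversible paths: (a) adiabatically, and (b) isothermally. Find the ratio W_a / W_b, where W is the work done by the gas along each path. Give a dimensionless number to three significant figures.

Path (a) adiabatic: W = P₁V₁(1 − (V₁/V₂)^(γ−1))/(γ−1) → W_a/(P₁V₁) = 0.6647.
Path (b) isothermal: W = P₁V₁ ln(V₂/V₁) → W_b/(P₁V₁) = 0.8781.
W_a / W_b = 0.6647 / 0.8781 = 0.757.

W_a / W_b ≈ 0.757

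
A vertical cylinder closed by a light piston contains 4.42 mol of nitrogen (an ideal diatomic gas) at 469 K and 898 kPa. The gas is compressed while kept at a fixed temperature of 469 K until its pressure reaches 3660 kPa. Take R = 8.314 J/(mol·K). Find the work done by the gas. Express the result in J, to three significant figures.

Isothermal process: W = nRT ln(V₂/V₁) = nRT ln(P₁/P₂).
W = (4.42)(8.314)(469) × ln(898/3660)
  = 17235 × ln(0.2454) = 17235 × -1.405
W_by_gas = -24216 J.

W ≈ -24200 J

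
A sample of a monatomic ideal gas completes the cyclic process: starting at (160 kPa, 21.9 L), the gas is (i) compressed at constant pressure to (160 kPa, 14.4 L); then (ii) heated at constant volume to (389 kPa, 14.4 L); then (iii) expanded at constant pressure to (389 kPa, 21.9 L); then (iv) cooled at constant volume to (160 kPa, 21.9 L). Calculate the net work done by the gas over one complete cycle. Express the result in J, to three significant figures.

W_net ≈ 1720 J

Constant-volume legs do no work.
W(i) = (160)(14.4 − 21.9) = -1200 J; W(iii) = (389)(21.9 − 14.4) = 2917 J.
W_net = -1200 + 2917 = 1717 J (the clockwise enclosed area).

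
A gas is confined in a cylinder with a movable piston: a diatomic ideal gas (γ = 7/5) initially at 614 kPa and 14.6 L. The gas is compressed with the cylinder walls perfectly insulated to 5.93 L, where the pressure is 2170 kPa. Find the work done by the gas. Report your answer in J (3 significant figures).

W ≈ -9760 J

Adiabatic: W = (P₁V₁ − P₂V₂)/(γ − 1) with γ = 7/5.
P₁V₁ = 8964 J, P₂V₂ = 12868 J.
W = (8964 − 12868) / 0.4 = -9759 J.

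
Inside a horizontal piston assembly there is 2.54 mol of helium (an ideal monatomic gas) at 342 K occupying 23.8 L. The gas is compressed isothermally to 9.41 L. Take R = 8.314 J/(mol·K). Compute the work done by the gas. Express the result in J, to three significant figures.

Isothermal: W = nRT ln(V₂/V₁).
W = (2.54)(8.314)(342) × ln(9.41/23.8)
  = 7222 × -0.9279
W_by_gas = -6702 J.

W ≈ -6700 J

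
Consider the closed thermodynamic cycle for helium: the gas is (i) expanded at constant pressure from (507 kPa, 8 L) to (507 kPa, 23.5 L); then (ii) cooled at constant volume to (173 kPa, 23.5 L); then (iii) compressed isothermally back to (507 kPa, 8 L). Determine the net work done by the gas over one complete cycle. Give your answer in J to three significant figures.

W_net ≈ 3480 J

Leg (i): W = PΔV = (507)(23.5 − 8) = 7858 J.
Leg (ii): W = 0.
Leg (iii): W = PᵢVᵢ ln(V_f/Vᵢ) = (4066) ln(8/23.5) = -4381 J.
W_net = 7858 − 4381 = 3478 J.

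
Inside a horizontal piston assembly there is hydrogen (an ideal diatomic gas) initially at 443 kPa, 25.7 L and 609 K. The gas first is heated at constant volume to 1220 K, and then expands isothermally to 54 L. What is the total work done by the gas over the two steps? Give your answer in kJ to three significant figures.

Step 1 (isochoric): W = 0 (constant volume).
After step 1: P = 887.5 kPa (V unchanged).
Step 2 (isothermal): W = P₁V₁ ln(V₂/V₁) = (22808) ln(54/25.7) = 16934 J.
W_total = 0 + 16934 = 16934 J.

W_total ≈ 16.9 kJ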